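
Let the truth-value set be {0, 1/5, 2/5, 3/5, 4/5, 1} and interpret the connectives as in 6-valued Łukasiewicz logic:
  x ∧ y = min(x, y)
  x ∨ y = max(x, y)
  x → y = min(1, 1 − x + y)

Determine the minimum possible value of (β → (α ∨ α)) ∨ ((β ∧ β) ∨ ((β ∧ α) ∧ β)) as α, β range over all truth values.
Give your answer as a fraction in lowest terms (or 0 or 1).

3/5

Take α = 0, β = 2/5:
α ∨ α = 0 ∨ 0 = 0
β → (α ∨ α) = 2/5 → 0 = 3/5
β ∧ β = 2/5 ∧ 2/5 = 2/5
β ∧ α = 2/5 ∧ 0 = 0
(β ∧ α) ∧ β = 0 ∧ 2/5 = 0
(β ∧ β) ∨ ((β ∧ α) ∧ β) = 2/5 ∨ 0 = 2/5
(β → (α ∨ α)) ∨ ((β ∧ β) ∨ ((β ∧ α) ∧ β)) = 3/5 ∨ 2/5 = 3/5
No assignment yields a value below 3/5, so this is the minimum.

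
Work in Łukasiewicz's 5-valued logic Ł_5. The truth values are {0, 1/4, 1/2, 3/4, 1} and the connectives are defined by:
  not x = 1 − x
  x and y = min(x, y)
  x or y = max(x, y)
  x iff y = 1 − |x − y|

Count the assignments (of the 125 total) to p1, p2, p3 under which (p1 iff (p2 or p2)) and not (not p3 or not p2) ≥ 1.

value 1: 1 assignment (counts)
value 3/4: 9 assignments
value 1/2: 26 assignments
value 1/4: 40 assignments
value 0: 49 assignments
So 1 of the 125 assignments meets the threshold.

1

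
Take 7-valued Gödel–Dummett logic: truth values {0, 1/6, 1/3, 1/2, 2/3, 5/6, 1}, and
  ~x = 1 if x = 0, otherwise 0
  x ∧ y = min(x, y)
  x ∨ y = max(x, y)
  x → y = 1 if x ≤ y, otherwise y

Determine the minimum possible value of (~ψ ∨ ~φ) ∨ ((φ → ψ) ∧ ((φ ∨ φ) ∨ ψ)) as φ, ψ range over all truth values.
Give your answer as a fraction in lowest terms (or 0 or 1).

Take φ = 1/6, ψ = 1/6:
~ψ = ~1/6 = 0
~φ = ~1/6 = 0
~ψ ∨ ~φ = 0 ∨ 0 = 0
φ → ψ = 1/6 → 1/6 = 1
φ ∨ φ = 1/6 ∨ 1/6 = 1/6
(φ ∨ φ) ∨ ψ = 1/6 ∨ 1/6 = 1/6
(φ → ψ) ∧ ((φ ∨ φ) ∨ ψ) = 1 ∧ 1/6 = 1/6
(~ψ ∨ ~φ) ∨ ((φ → ψ) ∧ ((φ ∨ φ) ∨ ψ)) = 0 ∨ 1/6 = 1/6
No assignment yields a value below 1/6, so this is the minimum.

1/6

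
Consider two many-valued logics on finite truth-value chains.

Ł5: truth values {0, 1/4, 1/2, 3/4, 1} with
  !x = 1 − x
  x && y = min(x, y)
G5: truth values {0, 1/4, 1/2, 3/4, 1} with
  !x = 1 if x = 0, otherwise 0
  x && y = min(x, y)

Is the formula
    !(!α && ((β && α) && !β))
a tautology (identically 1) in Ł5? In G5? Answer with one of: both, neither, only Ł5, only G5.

only G5

In Ł5: at α = 1/4, β = 1/4 the value is 3/4 — not a tautology.
In G5: every assignment gives 1 — tautology.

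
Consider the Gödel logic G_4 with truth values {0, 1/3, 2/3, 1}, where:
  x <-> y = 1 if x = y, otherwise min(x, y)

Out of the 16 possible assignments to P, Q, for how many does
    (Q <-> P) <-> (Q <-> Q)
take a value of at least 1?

P = 0, Q = 0 ↦ 1  ≥
P = 0, Q = 1/3 ↦ 0  <
P = 0, Q = 2/3 ↦ 0  <
P = 0, Q = 1 ↦ 0  <
P = 1/3, Q = 0 ↦ 0  <
P = 1/3, Q = 1/3 ↦ 1  ≥
P = 1/3, Q = 2/3 ↦ 1/3  <
P = 1/3, Q = 1 ↦ 1/3  <
P = 2/3, Q = 0 ↦ 0  <
P = 2/3, Q = 1/3 ↦ 1/3  <
P = 2/3, Q = 2/3 ↦ 1  ≥
P = 2/3, Q = 1 ↦ 2/3  <
P = 1, Q = 0 ↦ 0  <
P = 1, Q = 1/3 ↦ 1/3  <
P = 1, Q = 2/3 ↦ 2/3  <
P = 1, Q = 1 ↦ 1  ≥
So 4 of the 16 assignments meet the threshold.

4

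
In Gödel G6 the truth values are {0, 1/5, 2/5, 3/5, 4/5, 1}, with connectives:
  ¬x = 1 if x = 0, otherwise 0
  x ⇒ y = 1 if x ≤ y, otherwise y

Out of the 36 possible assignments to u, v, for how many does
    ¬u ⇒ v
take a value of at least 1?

31

value 1: 31 assignments (counts)
value 4/5: 1 assignment
value 3/5: 1 assignment
value 2/5: 1 assignment
value 1/5: 1 assignment
value 0: 1 assignment
So 31 of the 36 assignments meet the threshold.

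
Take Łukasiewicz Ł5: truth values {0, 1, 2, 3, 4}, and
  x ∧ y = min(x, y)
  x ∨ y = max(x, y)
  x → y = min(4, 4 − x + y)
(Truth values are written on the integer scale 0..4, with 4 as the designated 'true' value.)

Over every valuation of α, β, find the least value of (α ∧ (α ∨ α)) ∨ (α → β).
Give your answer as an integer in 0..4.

2

Take α = 2, β = 0:
α ∨ α = 2 ∨ 2 = 2
α ∧ (α ∨ α) = 2 ∧ 2 = 2
α → β = 2 → 0 = 2
(α ∧ (α ∨ α)) ∨ (α → β) = 2 ∨ 2 = 2
No assignment yields a value below 2, so this is the minimum.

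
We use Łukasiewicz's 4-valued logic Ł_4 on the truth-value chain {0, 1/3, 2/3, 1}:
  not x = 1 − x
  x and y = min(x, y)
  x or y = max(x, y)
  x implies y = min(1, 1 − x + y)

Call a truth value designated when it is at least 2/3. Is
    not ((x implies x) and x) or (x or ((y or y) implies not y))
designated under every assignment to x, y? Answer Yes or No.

x = 0, y = 0 ↦ 1
x = 0, y = 1/3 ↦ 1
x = 0, y = 2/3 ↦ 1
x = 0, y = 1 ↦ 1
x = 1/3, y = 0 ↦ 1
x = 1/3, y = 1/3 ↦ 1
x = 1/3, y = 2/3 ↦ 2/3
x = 1/3, y = 1 ↦ 2/3
x = 2/3, y = 0 ↦ 1
x = 2/3, y = 1/3 ↦ 1
x = 2/3, y = 2/3 ↦ 2/3
x = 2/3, y = 1 ↦ 2/3
x = 1, y = 0 ↦ 1
x = 1, y = 1/3 ↦ 1
x = 1, y = 2/3 ↦ 1
x = 1, y = 1 ↦ 1
Every assignment gives a value ≥ 2/3.

Yes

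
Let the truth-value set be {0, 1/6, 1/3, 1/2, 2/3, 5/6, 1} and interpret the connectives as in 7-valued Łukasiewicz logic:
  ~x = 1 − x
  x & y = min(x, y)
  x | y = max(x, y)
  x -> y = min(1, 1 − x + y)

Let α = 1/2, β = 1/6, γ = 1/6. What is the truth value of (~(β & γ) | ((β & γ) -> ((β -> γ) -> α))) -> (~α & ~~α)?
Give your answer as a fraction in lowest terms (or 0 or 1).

1/2

β & γ = 1/6 & 1/6 = 1/6
~(β & γ) = ~1/6 = 5/6
β & γ = 1/6 & 1/6 = 1/6
β -> γ = 1/6 -> 1/6 = 1
(β -> γ) -> α = 1 -> 1/2 = 1/2
(β & γ) -> ((β -> γ) -> α) = 1/6 -> 1/2 = 1
~(β & γ) | ((β & γ) -> ((β -> γ) -> α)) = 5/6 | 1 = 1
~α = ~1/2 = 1/2
~α = ~1/2 = 1/2
~~α = ~1/2 = 1/2
~α & ~~α = 1/2 & 1/2 = 1/2
(~(β & γ) | ((β & γ) -> ((β -> γ) -> α))) -> (~α & ~~α) = 1 -> 1/2 = 1/2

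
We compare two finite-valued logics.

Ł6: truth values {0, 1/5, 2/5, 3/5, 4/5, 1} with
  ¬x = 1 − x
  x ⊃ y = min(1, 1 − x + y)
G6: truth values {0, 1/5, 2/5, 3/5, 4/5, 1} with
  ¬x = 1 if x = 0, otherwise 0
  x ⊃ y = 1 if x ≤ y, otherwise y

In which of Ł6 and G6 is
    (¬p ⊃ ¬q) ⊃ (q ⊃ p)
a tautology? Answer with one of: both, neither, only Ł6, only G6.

only Ł6

In Ł6: every assignment gives 1 — tautology.
In G6: at p = 1/5, q = 2/5 the value is 1/5 — not a tautology.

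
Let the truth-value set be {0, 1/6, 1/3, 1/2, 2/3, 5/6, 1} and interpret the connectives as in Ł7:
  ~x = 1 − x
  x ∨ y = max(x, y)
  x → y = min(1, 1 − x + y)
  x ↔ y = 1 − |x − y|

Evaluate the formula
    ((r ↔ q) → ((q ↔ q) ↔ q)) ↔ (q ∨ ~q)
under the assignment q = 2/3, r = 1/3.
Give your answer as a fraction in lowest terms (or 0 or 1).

r ↔ q = 1/3 ↔ 2/3 = 2/3
q ↔ q = 2/3 ↔ 2/3 = 1
(q ↔ q) ↔ q = 1 ↔ 2/3 = 2/3
(r ↔ q) → ((q ↔ q) ↔ q) = 2/3 → 2/3 = 1
~q = ~2/3 = 1/3
q ∨ ~q = 2/3 ∨ 1/3 = 2/3
((r ↔ q) → ((q ↔ q) ↔ q)) ↔ (q ∨ ~q) = 1 ↔ 2/3 = 2/3

2/3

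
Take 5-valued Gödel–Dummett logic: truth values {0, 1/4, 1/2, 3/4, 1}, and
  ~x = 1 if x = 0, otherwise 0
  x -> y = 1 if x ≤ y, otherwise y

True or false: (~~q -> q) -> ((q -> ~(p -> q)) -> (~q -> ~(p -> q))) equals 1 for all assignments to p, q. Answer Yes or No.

Counterexample: take p = 0, q = 0.
~q = ~0 = 1
~~q = ~1 = 0
~~q -> q = 0 -> 0 = 1
p -> q = 0 -> 0 = 1
~(p -> q) = ~1 = 0
q -> ~(p -> q) = 0 -> 0 = 1
~q = ~0 = 1
p -> q = 0 -> 0 = 1
~(p -> q) = ~1 = 0
~q -> ~(p -> q) = 1 -> 0 = 0
(q -> ~(p -> q)) -> (~q -> ~(p -> q)) = 1 -> 0 = 0
(~~q -> q) -> ((q -> ~(p -> q)) -> (~q -> ~(p -> q))) = 1 -> 0 = 0
This gives 0 ≠ 1.

No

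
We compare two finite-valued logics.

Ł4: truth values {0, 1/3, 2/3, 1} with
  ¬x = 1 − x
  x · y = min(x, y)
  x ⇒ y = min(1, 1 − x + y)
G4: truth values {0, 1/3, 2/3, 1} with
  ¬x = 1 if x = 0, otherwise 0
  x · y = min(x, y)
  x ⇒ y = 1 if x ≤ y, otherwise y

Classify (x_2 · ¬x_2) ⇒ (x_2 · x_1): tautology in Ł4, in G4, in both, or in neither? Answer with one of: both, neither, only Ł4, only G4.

only G4

In Ł4: at x_1 = 0, x_2 = 1/3 the value is 2/3 — not a tautology.
In G4: every assignment gives 1 — tautology.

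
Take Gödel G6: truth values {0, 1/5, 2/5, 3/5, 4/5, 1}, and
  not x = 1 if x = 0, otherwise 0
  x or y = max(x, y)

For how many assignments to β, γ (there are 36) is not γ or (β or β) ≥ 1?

value 1: 11 assignments (counts)
value 4/5: 5 assignments
value 3/5: 5 assignments
value 2/5: 5 assignments
value 1/5: 5 assignments
value 0: 5 assignments
So 11 of the 36 assignments meet the threshold.

11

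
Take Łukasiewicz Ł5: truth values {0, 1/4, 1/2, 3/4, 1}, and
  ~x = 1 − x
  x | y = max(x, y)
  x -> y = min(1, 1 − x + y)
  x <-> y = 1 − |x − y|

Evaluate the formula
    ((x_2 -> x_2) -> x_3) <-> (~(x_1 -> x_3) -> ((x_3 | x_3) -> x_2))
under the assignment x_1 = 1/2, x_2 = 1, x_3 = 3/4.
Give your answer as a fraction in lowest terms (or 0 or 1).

3/4

x_2 -> x_2 = 1 -> 1 = 1
(x_2 -> x_2) -> x_3 = 1 -> 3/4 = 3/4
x_1 -> x_3 = 1/2 -> 3/4 = 1
~(x_1 -> x_3) = ~1 = 0
x_3 | x_3 = 3/4 | 3/4 = 3/4
(x_3 | x_3) -> x_2 = 3/4 -> 1 = 1
~(x_1 -> x_3) -> ((x_3 | x_3) -> x_2) = 0 -> 1 = 1
((x_2 -> x_2) -> x_3) <-> (~(x_1 -> x_3) -> ((x_3 | x_3) -> x_2)) = 3/4 <-> 1 = 3/4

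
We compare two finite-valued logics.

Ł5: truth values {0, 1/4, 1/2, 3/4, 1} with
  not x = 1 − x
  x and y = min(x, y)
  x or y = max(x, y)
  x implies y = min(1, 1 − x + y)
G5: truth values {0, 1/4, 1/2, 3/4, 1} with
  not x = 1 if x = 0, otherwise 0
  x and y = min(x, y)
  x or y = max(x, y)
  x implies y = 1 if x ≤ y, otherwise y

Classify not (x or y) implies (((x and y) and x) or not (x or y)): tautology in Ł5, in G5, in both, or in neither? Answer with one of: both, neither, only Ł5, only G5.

In Ł5: every assignment gives 1 — tautology.
In G5: every assignment gives 1 — tautology.

both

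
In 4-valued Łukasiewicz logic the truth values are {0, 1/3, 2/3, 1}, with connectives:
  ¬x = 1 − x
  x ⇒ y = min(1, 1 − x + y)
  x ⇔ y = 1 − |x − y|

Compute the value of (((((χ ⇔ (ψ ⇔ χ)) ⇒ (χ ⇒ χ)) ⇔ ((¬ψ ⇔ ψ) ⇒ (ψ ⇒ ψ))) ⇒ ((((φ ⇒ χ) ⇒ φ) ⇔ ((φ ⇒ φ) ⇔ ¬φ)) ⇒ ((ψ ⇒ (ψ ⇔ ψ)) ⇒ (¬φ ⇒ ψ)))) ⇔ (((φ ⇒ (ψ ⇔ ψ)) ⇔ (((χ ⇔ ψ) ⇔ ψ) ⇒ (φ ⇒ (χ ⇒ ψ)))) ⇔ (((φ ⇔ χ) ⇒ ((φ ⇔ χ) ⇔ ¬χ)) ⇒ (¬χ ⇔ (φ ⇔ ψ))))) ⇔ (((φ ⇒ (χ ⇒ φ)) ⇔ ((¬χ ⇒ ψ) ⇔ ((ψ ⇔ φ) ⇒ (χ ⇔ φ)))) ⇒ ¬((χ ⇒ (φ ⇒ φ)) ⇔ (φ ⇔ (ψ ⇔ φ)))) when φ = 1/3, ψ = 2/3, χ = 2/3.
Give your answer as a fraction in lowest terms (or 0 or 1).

2/3

ψ ⇔ χ = 2/3 ⇔ 2/3 = 1
χ ⇔ (ψ ⇔ χ) = 2/3 ⇔ 1 = 2/3
χ ⇒ χ = 2/3 ⇒ 2/3 = 1
(χ ⇔ (ψ ⇔ χ)) ⇒ (χ ⇒ χ) = 2/3 ⇒ 1 = 1
¬ψ = ¬2/3 = 1/3
¬ψ ⇔ ψ = 1/3 ⇔ 2/3 = 2/3
ψ ⇒ ψ = 2/3 ⇒ 2/3 = 1
(¬ψ ⇔ ψ) ⇒ (ψ ⇒ ψ) = 2/3 ⇒ 1 = 1
((χ ⇔ (ψ ⇔ χ)) ⇒ (χ ⇒ χ)) ⇔ ((¬ψ ⇔ ψ) ⇒ (ψ ⇒ ψ)) = 1 ⇔ 1 = 1
φ ⇒ χ = 1/3 ⇒ 2/3 = 1
(φ ⇒ χ) ⇒ φ = 1 ⇒ 1/3 = 1/3
φ ⇒ φ = 1/3 ⇒ 1/3 = 1
¬φ = ¬1/3 = 2/3
(φ ⇒ φ) ⇔ ¬φ = 1 ⇔ 2/3 = 2/3
((φ ⇒ χ) ⇒ φ) ⇔ ((φ ⇒ φ) ⇔ ¬φ) = 1/3 ⇔ 2/3 = 2/3
ψ ⇔ ψ = 2/3 ⇔ 2/3 = 1
ψ ⇒ (ψ ⇔ ψ) = 2/3 ⇒ 1 = 1
¬φ = ¬1/3 = 2/3
¬φ ⇒ ψ = 2/3 ⇒ 2/3 = 1
(ψ ⇒ (ψ ⇔ ψ)) ⇒ (¬φ ⇒ ψ) = 1 ⇒ 1 = 1
(((φ ⇒ χ) ⇒ φ) ⇔ ((φ ⇒ φ) ⇔ ¬φ)) ⇒ ((ψ ⇒ (ψ ⇔ ψ)) ⇒ (¬φ ⇒ ψ)) = 2/3 ⇒ 1 = 1
(((χ ⇔ (ψ ⇔ χ)) ⇒ (χ ⇒ χ)) ⇔ ((¬ψ ⇔ ψ) ⇒ (ψ ⇒ ψ))) ⇒ ((((φ ⇒ χ) ⇒ φ) ⇔ ((φ ⇒ φ) ⇔ ¬φ)) ⇒ ((ψ ⇒ (ψ ⇔ ψ)) ⇒ (¬φ ⇒ ψ))) = 1 ⇒ 1 = 1
ψ ⇔ ψ = 2/3 ⇔ 2/3 = 1
φ ⇒ (ψ ⇔ ψ) = 1/3 ⇒ 1 = 1
χ ⇔ ψ = 2/3 ⇔ 2/3 = 1
(χ ⇔ ψ) ⇔ ψ = 1 ⇔ 2/3 = 2/3
χ ⇒ ψ = 2/3 ⇒ 2/3 = 1
φ ⇒ (χ ⇒ ψ) = 1/3 ⇒ 1 = 1
((χ ⇔ ψ) ⇔ ψ) ⇒ (φ ⇒ (χ ⇒ ψ)) = 2/3 ⇒ 1 = 1
(φ ⇒ (ψ ⇔ ψ)) ⇔ (((χ ⇔ ψ) ⇔ ψ) ⇒ (φ ⇒ (χ ⇒ ψ))) = 1 ⇔ 1 = 1
φ ⇔ χ = 1/3 ⇔ 2/3 = 2/3
φ ⇔ χ = 1/3 ⇔ 2/3 = 2/3
¬χ = ¬2/3 = 1/3
(φ ⇔ χ) ⇔ ¬χ = 2/3 ⇔ 1/3 = 2/3
(φ ⇔ χ) ⇒ ((φ ⇔ χ) ⇔ ¬χ) = 2/3 ⇒ 2/3 = 1
¬χ = ¬2/3 = 1/3
φ ⇔ ψ = 1/3 ⇔ 2/3 = 2/3
¬χ ⇔ (φ ⇔ ψ) = 1/3 ⇔ 2/3 = 2/3
((φ ⇔ χ) ⇒ ((φ ⇔ χ) ⇔ ¬χ)) ⇒ (¬χ ⇔ (φ ⇔ ψ)) = 1 ⇒ 2/3 = 2/3
((φ ⇒ (ψ ⇔ ψ)) ⇔ (((χ ⇔ ψ) ⇔ ψ) ⇒ (φ ⇒ (χ ⇒ ψ)))) ⇔ (((φ ⇔ χ) ⇒ ((φ ⇔ χ) ⇔ ¬χ)) ⇒ (¬χ ⇔ (φ ⇔ ψ))) = 1 ⇔ 2/3 = 2/3
((((χ ⇔ (ψ ⇔ χ)) ⇒ (χ ⇒ χ)) ⇔ ((¬ψ ⇔ ψ) ⇒ (ψ ⇒ ψ))) ⇒ ((((φ ⇒ χ) ⇒ φ) ⇔ ((φ ⇒ φ) ⇔ ¬φ)) ⇒ ((ψ ⇒ (ψ ⇔ ψ)) ⇒ (¬φ ⇒ ψ)))) ⇔ (((φ ⇒ (ψ ⇔ ψ)) ⇔ (((χ ⇔ ψ) ⇔ ψ) ⇒ (φ ⇒ (χ ⇒ ψ)))) ⇔ (((φ ⇔ χ) ⇒ ((φ ⇔ χ) ⇔ ¬χ)) ⇒ (¬χ ⇔ (φ ⇔ ψ)))) = 1 ⇔ 2/3 = 2/3
χ ⇒ φ = 2/3 ⇒ 1/3 = 2/3
φ ⇒ (χ ⇒ φ) = 1/3 ⇒ 2/3 = 1
¬χ = ¬2/3 = 1/3
¬χ ⇒ ψ = 1/3 ⇒ 2/3 = 1
ψ ⇔ φ = 2/3 ⇔ 1/3 = 2/3
χ ⇔ φ = 2/3 ⇔ 1/3 = 2/3
(ψ ⇔ φ) ⇒ (χ ⇔ φ) = 2/3 ⇒ 2/3 = 1
(¬χ ⇒ ψ) ⇔ ((ψ ⇔ φ) ⇒ (χ ⇔ φ)) = 1 ⇔ 1 = 1
(φ ⇒ (χ ⇒ φ)) ⇔ ((¬χ ⇒ ψ) ⇔ ((ψ ⇔ φ) ⇒ (χ ⇔ φ))) = 1 ⇔ 1 = 1
φ ⇒ φ = 1/3 ⇒ 1/3 = 1
χ ⇒ (φ ⇒ φ) = 2/3 ⇒ 1 = 1
ψ ⇔ φ = 2/3 ⇔ 1/3 = 2/3
φ ⇔ (ψ ⇔ φ) = 1/3 ⇔ 2/3 = 2/3
(χ ⇒ (φ ⇒ φ)) ⇔ (φ ⇔ (ψ ⇔ φ)) = 1 ⇔ 2/3 = 2/3
¬((χ ⇒ (φ ⇒ φ)) ⇔ (φ ⇔ (ψ ⇔ φ))) = ¬2/3 = 1/3
((φ ⇒ (χ ⇒ φ)) ⇔ ((¬χ ⇒ ψ) ⇔ ((ψ ⇔ φ) ⇒ (χ ⇔ φ)))) ⇒ ¬((χ ⇒ (φ ⇒ φ)) ⇔ (φ ⇔ (ψ ⇔ φ))) = 1 ⇒ 1/3 = 1/3
(((((χ ⇔ (ψ ⇔ χ)) ⇒ (χ ⇒ χ)) ⇔ ((¬ψ ⇔ ψ) ⇒ (ψ ⇒ ψ))) ⇒ ((((φ ⇒ χ) ⇒ φ) ⇔ ((φ ⇒ φ) ⇔ ¬φ)) ⇒ ((ψ ⇒ (ψ ⇔ ψ)) ⇒ (¬φ ⇒ ψ)))) ⇔ (((φ ⇒ (ψ ⇔ ψ)) ⇔ (((χ ⇔ ψ) ⇔ ψ) ⇒ (φ ⇒ (χ ⇒ ψ)))) ⇔ (((φ ⇔ χ) ⇒ ((φ ⇔ χ) ⇔ ¬χ)) ⇒ (¬χ ⇔ (φ ⇔ ψ))))) ⇔ (((φ ⇒ (χ ⇒ φ)) ⇔ ((¬χ ⇒ ψ) ⇔ ((ψ ⇔ φ) ⇒ (χ ⇔ φ)))) ⇒ ¬((χ ⇒ (φ ⇒ φ)) ⇔ (φ ⇔ (ψ ⇔ φ)))) = 2/3 ⇔ 1/3 = 2/3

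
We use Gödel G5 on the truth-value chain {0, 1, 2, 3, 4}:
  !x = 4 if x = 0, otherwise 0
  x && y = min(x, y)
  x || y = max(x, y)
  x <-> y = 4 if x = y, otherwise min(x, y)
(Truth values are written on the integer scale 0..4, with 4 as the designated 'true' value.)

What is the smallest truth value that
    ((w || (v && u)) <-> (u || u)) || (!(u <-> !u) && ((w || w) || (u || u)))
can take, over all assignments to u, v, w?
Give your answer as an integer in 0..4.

1

Take u = 0, v = 0, w = 1:
v && u = 0 && 0 = 0
w || (v && u) = 1 || 0 = 1
u || u = 0 || 0 = 0
(w || (v && u)) <-> (u || u) = 1 <-> 0 = 0
!u = !0 = 4
u <-> !u = 0 <-> 4 = 0
!(u <-> !u) = !0 = 4
w || w = 1 || 1 = 1
u || u = 0 || 0 = 0
(w || w) || (u || u) = 1 || 0 = 1
!(u <-> !u) && ((w || w) || (u || u)) = 4 && 1 = 1
((w || (v && u)) <-> (u || u)) || (!(u <-> !u) && ((w || w) || (u || u))) = 0 || 1 = 1
No assignment yields a value below 1, so this is the minimum.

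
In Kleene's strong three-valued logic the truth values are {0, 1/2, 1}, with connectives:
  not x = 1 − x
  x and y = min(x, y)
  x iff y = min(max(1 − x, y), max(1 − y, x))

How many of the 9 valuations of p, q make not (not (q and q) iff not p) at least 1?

p = 0, q = 0 ↦ 0  <
p = 0, q = 1/2 ↦ 1/2  <
p = 0, q = 1 ↦ 1  ≥
p = 1/2, q = 0 ↦ 1/2  <
p = 1/2, q = 1/2 ↦ 1/2  <
p = 1/2, q = 1 ↦ 1/2  <
p = 1, q = 0 ↦ 1  ≥
p = 1, q = 1/2 ↦ 1/2  <
p = 1, q = 1 ↦ 0  <
So 2 of the 9 assignments meet the threshold.

2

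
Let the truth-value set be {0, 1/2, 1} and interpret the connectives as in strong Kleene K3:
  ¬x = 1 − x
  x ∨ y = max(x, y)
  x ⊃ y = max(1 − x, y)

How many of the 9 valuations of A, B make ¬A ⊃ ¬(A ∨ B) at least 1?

4

A = 0, B = 0 ↦ 1  ≥
A = 0, B = 1/2 ↦ 1/2  <
A = 0, B = 1 ↦ 0  <
A = 1/2, B = 0 ↦ 1/2  <
A = 1/2, B = 1/2 ↦ 1/2  <
A = 1/2, B = 1 ↦ 1/2  <
A = 1, B = 0 ↦ 1  ≥
A = 1, B = 1/2 ↦ 1  ≥
A = 1, B = 1 ↦ 1  ≥
So 4 of the 9 assignments meet the threshold.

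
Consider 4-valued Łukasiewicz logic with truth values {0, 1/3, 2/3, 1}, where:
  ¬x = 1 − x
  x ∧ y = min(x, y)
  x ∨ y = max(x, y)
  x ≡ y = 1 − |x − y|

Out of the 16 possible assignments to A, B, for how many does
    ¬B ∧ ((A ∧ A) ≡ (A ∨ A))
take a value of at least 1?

4

A = 0, B = 0 ↦ 1  ≥
A = 0, B = 1/3 ↦ 2/3  <
A = 0, B = 2/3 ↦ 1/3  <
A = 0, B = 1 ↦ 0  <
A = 1/3, B = 0 ↦ 1  ≥
A = 1/3, B = 1/3 ↦ 2/3  <
A = 1/3, B = 2/3 ↦ 1/3  <
A = 1/3, B = 1 ↦ 0  <
A = 2/3, B = 0 ↦ 1  ≥
A = 2/3, B = 1/3 ↦ 2/3  <
A = 2/3, B = 2/3 ↦ 1/3  <
A = 2/3, B = 1 ↦ 0  <
A = 1, B = 0 ↦ 1  ≥
A = 1, B = 1/3 ↦ 2/3  <
A = 1, B = 2/3 ↦ 1/3  <
A = 1, B = 1 ↦ 0  <
So 4 of the 16 assignments meet the threshold.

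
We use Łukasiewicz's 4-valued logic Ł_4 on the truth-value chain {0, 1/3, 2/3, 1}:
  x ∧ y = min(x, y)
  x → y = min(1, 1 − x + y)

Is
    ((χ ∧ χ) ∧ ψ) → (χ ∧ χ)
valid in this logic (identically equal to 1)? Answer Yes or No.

Yes

ψ = 0, χ = 0 ↦ 1
ψ = 0, χ = 1/3 ↦ 1
ψ = 0, χ = 2/3 ↦ 1
ψ = 0, χ = 1 ↦ 1
ψ = 1/3, χ = 0 ↦ 1
ψ = 1/3, χ = 1/3 ↦ 1
ψ = 1/3, χ = 2/3 ↦ 1
ψ = 1/3, χ = 1 ↦ 1
ψ = 2/3, χ = 0 ↦ 1
ψ = 2/3, χ = 1/3 ↦ 1
ψ = 2/3, χ = 2/3 ↦ 1
ψ = 2/3, χ = 1 ↦ 1
ψ = 1, χ = 0 ↦ 1
ψ = 1, χ = 1/3 ↦ 1
ψ = 1, χ = 2/3 ↦ 1
ψ = 1, χ = 1 ↦ 1
Every assignment gives a value ≥ 1.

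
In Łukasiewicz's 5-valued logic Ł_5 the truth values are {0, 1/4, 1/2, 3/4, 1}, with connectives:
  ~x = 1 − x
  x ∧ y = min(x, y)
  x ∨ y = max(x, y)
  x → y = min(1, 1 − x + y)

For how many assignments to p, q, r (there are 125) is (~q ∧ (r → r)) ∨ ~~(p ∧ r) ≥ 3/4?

62

value 1: 29 assignments (counts)
value 3/4: 33 assignments (counts)
value 1/2: 31 assignments
value 1/4: 23 assignments
value 0: 9 assignments
So 62 of the 125 assignments meet the threshold.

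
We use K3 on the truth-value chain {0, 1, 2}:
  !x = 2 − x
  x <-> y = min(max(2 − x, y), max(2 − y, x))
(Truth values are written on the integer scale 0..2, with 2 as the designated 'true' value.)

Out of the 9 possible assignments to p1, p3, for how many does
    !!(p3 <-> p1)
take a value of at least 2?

p1 = 0, p3 = 0 ↦ 2  ≥
p1 = 0, p3 = 1 ↦ 1  <
p1 = 0, p3 = 2 ↦ 0  <
p1 = 1, p3 = 0 ↦ 1  <
p1 = 1, p3 = 1 ↦ 1  <
p1 = 1, p3 = 2 ↦ 1  <
p1 = 2, p3 = 0 ↦ 0  <
p1 = 2, p3 = 1 ↦ 1  <
p1 = 2, p3 = 2 ↦ 2  ≥
So 2 of the 9 assignments meet the threshold.

2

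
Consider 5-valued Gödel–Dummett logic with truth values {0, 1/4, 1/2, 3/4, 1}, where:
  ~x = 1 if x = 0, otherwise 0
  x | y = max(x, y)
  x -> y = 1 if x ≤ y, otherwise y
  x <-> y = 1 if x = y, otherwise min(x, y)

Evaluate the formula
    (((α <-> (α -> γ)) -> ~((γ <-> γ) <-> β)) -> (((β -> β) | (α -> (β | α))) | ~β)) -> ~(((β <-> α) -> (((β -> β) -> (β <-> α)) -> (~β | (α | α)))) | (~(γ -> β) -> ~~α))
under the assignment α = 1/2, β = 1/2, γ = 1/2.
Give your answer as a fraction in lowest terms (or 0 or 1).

α -> γ = 1/2 -> 1/2 = 1
α <-> (α -> γ) = 1/2 <-> 1 = 1/2
γ <-> γ = 1/2 <-> 1/2 = 1
(γ <-> γ) <-> β = 1 <-> 1/2 = 1/2
~((γ <-> γ) <-> β) = ~1/2 = 0
(α <-> (α -> γ)) -> ~((γ <-> γ) <-> β) = 1/2 -> 0 = 0
β -> β = 1/2 -> 1/2 = 1
β | α = 1/2 | 1/2 = 1/2
α -> (β | α) = 1/2 -> 1/2 = 1
(β -> β) | (α -> (β | α)) = 1 | 1 = 1
~β = ~1/2 = 0
((β -> β) | (α -> (β | α))) | ~β = 1 | 0 = 1
((α <-> (α -> γ)) -> ~((γ <-> γ) <-> β)) -> (((β -> β) | (α -> (β | α))) | ~β) = 0 -> 1 = 1
β <-> α = 1/2 <-> 1/2 = 1
β -> β = 1/2 -> 1/2 = 1
β <-> α = 1/2 <-> 1/2 = 1
(β -> β) -> (β <-> α) = 1 -> 1 = 1
~β = ~1/2 = 0
α | α = 1/2 | 1/2 = 1/2
~β | (α | α) = 0 | 1/2 = 1/2
((β -> β) -> (β <-> α)) -> (~β | (α | α)) = 1 -> 1/2 = 1/2
(β <-> α) -> (((β -> β) -> (β <-> α)) -> (~β | (α | α))) = 1 -> 1/2 = 1/2
γ -> β = 1/2 -> 1/2 = 1
~(γ -> β) = ~1 = 0
~α = ~1/2 = 0
~~α = ~0 = 1
~(γ -> β) -> ~~α = 0 -> 1 = 1
((β <-> α) -> (((β -> β) -> (β <-> α)) -> (~β | (α | α)))) | (~(γ -> β) -> ~~α) = 1/2 | 1 = 1
~(((β <-> α) -> (((β -> β) -> (β <-> α)) -> (~β | (α | α)))) | (~(γ -> β) -> ~~α)) = ~1 = 0
(((α <-> (α -> γ)) -> ~((γ <-> γ) <-> β)) -> (((β -> β) | (α -> (β | α))) | ~β)) -> ~(((β <-> α) -> (((β -> β) -> (β <-> α)) -> (~β | (α | α)))) | (~(γ -> β) -> ~~α)) = 1 -> 0 = 0

0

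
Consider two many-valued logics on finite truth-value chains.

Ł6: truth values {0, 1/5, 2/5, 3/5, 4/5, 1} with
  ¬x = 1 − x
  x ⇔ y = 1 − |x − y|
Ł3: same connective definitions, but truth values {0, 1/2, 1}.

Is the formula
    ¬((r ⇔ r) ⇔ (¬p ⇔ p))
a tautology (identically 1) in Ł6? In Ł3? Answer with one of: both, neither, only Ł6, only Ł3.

In Ł6: at p = 1/5, r = 0 the value is 3/5 — not a tautology.
In Ł3: at p = 1/2, r = 0 the value is 0 — not a tautology.

neither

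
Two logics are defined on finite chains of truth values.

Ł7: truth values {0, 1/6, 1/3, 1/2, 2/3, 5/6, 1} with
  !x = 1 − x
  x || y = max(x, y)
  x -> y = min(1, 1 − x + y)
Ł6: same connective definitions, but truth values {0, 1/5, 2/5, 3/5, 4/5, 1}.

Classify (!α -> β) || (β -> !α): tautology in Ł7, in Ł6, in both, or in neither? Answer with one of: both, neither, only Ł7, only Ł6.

In Ł7: every assignment gives 1 — tautology.
In Ł6: every assignment gives 1 — tautology.

both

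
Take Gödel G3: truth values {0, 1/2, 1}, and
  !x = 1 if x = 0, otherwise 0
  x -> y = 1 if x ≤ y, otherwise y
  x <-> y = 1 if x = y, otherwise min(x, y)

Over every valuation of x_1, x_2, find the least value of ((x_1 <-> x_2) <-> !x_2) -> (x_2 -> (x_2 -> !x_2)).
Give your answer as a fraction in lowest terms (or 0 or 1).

0

Take x_1 = 0, x_2 = 1/2:
x_1 <-> x_2 = 0 <-> 1/2 = 0
!x_2 = !1/2 = 0
(x_1 <-> x_2) <-> !x_2 = 0 <-> 0 = 1
!x_2 = !1/2 = 0
x_2 -> !x_2 = 1/2 -> 0 = 0
x_2 -> (x_2 -> !x_2) = 1/2 -> 0 = 0
((x_1 <-> x_2) <-> !x_2) -> (x_2 -> (x_2 -> !x_2)) = 1 -> 0 = 0
No assignment yields a value below 0, so this is the minimum.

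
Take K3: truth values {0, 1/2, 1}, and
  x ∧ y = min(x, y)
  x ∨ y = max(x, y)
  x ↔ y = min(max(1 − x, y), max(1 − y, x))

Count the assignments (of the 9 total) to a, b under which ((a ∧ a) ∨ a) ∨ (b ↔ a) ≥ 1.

a = 0, b = 0 ↦ 1  ≥
a = 0, b = 1/2 ↦ 1/2  <
a = 0, b = 1 ↦ 0  <
a = 1/2, b = 0 ↦ 1/2  <
a = 1/2, b = 1/2 ↦ 1/2  <
a = 1/2, b = 1 ↦ 1/2  <
a = 1, b = 0 ↦ 1  ≥
a = 1, b = 1/2 ↦ 1  ≥
a = 1, b = 1 ↦ 1  ≥
So 4 of the 9 assignments meet the threshold.

4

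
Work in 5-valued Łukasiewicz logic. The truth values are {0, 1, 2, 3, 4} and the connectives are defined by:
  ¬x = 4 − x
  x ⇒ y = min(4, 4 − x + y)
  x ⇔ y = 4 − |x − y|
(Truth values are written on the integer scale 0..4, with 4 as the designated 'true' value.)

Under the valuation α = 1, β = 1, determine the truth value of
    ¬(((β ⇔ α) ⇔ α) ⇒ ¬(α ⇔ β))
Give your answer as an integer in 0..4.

β ⇔ α = 1 ⇔ 1 = 4
(β ⇔ α) ⇔ α = 4 ⇔ 1 = 1
α ⇔ β = 1 ⇔ 1 = 4
¬(α ⇔ β) = ¬4 = 0
((β ⇔ α) ⇔ α) ⇒ ¬(α ⇔ β) = 1 ⇒ 0 = 3
¬(((β ⇔ α) ⇔ α) ⇒ ¬(α ⇔ β)) = ¬3 = 1

1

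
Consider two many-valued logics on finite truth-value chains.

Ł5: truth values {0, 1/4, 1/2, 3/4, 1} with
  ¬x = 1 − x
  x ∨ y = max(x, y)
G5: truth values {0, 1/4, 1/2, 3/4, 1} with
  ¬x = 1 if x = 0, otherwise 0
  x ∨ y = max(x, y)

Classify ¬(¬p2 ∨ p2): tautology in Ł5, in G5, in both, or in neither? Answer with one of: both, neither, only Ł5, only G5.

In Ł5: at p2 = 0 the value is 0 — not a tautology.
In G5: at p2 = 0 the value is 0 — not a tautology.

neither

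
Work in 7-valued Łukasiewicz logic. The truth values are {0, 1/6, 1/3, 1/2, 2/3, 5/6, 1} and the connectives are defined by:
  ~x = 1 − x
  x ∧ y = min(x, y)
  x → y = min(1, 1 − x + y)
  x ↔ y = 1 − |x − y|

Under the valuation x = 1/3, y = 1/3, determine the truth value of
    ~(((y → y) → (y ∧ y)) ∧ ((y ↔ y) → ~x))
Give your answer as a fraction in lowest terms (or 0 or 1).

y → y = 1/3 → 1/3 = 1
y ∧ y = 1/3 ∧ 1/3 = 1/3
(y → y) → (y ∧ y) = 1 → 1/3 = 1/3
y ↔ y = 1/3 ↔ 1/3 = 1
~x = ~1/3 = 2/3
(y ↔ y) → ~x = 1 → 2/3 = 2/3
((y → y) → (y ∧ y)) ∧ ((y ↔ y) → ~x) = 1/3 ∧ 2/3 = 1/3
~(((y → y) → (y ∧ y)) ∧ ((y ↔ y) → ~x)) = ~1/3 = 2/3

2/3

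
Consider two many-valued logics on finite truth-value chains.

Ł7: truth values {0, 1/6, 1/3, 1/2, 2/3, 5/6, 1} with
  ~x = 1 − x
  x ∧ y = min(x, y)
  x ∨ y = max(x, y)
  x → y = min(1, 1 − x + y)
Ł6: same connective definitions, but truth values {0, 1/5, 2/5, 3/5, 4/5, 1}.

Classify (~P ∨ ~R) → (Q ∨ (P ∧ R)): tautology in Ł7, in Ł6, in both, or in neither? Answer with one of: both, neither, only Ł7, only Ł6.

In Ł7: at P = 0, Q = 0, R = 0 the value is 0 — not a tautology.
In Ł6: at P = 0, Q = 0, R = 0 the value is 0 — not a tautology.

neither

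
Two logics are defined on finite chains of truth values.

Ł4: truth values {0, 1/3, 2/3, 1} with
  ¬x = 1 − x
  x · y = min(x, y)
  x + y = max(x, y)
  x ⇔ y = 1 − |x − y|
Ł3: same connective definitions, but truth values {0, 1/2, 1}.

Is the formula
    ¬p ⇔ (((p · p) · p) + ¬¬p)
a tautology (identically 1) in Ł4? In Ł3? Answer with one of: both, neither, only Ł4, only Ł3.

neither

In Ł4: at p = 0 the value is 0 — not a tautology.
In Ł3: at p = 0 the value is 0 — not a tautology.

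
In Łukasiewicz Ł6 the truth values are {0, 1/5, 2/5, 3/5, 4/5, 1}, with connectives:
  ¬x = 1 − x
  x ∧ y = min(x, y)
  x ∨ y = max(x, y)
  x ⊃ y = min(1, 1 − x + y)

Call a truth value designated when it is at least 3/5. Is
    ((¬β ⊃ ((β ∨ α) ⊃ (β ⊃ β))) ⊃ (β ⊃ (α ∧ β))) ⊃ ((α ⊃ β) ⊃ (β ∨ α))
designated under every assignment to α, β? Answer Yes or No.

No

Counterexample: take α = 0, β = 0.
¬β = ¬0 = 1
β ∨ α = 0 ∨ 0 = 0
β ⊃ β = 0 ⊃ 0 = 1
(β ∨ α) ⊃ (β ⊃ β) = 0 ⊃ 1 = 1
¬β ⊃ ((β ∨ α) ⊃ (β ⊃ β)) = 1 ⊃ 1 = 1
α ∧ β = 0 ∧ 0 = 0
β ⊃ (α ∧ β) = 0 ⊃ 0 = 1
(¬β ⊃ ((β ∨ α) ⊃ (β ⊃ β))) ⊃ (β ⊃ (α ∧ β)) = 1 ⊃ 1 = 1
α ⊃ β = 0 ⊃ 0 = 1
β ∨ α = 0 ∨ 0 = 0
(α ⊃ β) ⊃ (β ∨ α) = 1 ⊃ 0 = 0
((¬β ⊃ ((β ∨ α) ⊃ (β ⊃ β))) ⊃ (β ⊃ (α ∧ β))) ⊃ ((α ⊃ β) ⊃ (β ∨ α)) = 1 ⊃ 0 = 0
This gives 0, which is below 3/5.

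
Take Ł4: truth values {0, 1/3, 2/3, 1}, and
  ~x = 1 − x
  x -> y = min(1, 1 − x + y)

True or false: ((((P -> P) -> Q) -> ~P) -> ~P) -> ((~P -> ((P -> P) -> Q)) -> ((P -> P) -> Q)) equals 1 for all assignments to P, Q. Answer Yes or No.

P = 0, Q = 0 ↦ 1
P = 0, Q = 1/3 ↦ 1
P = 0, Q = 2/3 ↦ 1
P = 0, Q = 1 ↦ 1
P = 1/3, Q = 0 ↦ 1
P = 1/3, Q = 1/3 ↦ 1
P = 1/3, Q = 2/3 ↦ 1
P = 1/3, Q = 1 ↦ 1
P = 2/3, Q = 0 ↦ 1
P = 2/3, Q = 1/3 ↦ 1
P = 2/3, Q = 2/3 ↦ 1
P = 2/3, Q = 1 ↦ 1
P = 1, Q = 0 ↦ 1
P = 1, Q = 1/3 ↦ 1
P = 1, Q = 2/3 ↦ 1
P = 1, Q = 1 ↦ 1
Every assignment gives a value ≥ 1.

Yes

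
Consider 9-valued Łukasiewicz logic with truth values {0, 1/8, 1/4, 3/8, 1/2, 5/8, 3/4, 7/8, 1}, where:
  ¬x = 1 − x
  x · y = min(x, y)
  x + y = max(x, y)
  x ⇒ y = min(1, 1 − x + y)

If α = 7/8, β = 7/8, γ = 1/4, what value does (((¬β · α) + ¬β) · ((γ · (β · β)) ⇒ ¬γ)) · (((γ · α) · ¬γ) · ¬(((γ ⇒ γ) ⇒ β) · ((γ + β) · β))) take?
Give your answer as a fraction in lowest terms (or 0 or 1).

1/8

¬β = ¬7/8 = 1/8
¬β · α = 1/8 · 7/8 = 1/8
¬β = ¬7/8 = 1/8
(¬β · α) + ¬β = 1/8 + 1/8 = 1/8
β · β = 7/8 · 7/8 = 7/8
γ · (β · β) = 1/4 · 7/8 = 1/4
¬γ = ¬1/4 = 3/4
(γ · (β · β)) ⇒ ¬γ = 1/4 ⇒ 3/4 = 1
((¬β · α) + ¬β) · ((γ · (β · β)) ⇒ ¬γ) = 1/8 · 1 = 1/8
γ · α = 1/4 · 7/8 = 1/4
¬γ = ¬1/4 = 3/4
(γ · α) · ¬γ = 1/4 · 3/4 = 1/4
γ ⇒ γ = 1/4 ⇒ 1/4 = 1
(γ ⇒ γ) ⇒ β = 1 ⇒ 7/8 = 7/8
γ + β = 1/4 + 7/8 = 7/8
(γ + β) · β = 7/8 · 7/8 = 7/8
((γ ⇒ γ) ⇒ β) · ((γ + β) · β) = 7/8 · 7/8 = 7/8
¬(((γ ⇒ γ) ⇒ β) · ((γ + β) · β)) = ¬7/8 = 1/8
((γ · α) · ¬γ) · ¬(((γ ⇒ γ) ⇒ β) · ((γ + β) · β)) = 1/4 · 1/8 = 1/8
(((¬β · α) + ¬β) · ((γ · (β · β)) ⇒ ¬γ)) · (((γ · α) · ¬γ) · ¬(((γ ⇒ γ) ⇒ β) · ((γ + β) · β))) = 1/8 · 1/8 = 1/8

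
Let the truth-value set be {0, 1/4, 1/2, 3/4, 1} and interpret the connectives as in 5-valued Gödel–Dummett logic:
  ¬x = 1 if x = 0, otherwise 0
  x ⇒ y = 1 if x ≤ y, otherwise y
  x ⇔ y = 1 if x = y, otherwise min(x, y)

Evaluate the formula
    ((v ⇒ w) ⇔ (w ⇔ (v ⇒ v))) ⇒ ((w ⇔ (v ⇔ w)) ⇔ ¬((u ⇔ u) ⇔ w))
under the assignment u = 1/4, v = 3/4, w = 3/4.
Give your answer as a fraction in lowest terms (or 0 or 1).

0

v ⇒ w = 3/4 ⇒ 3/4 = 1
v ⇒ v = 3/4 ⇒ 3/4 = 1
w ⇔ (v ⇒ v) = 3/4 ⇔ 1 = 3/4
(v ⇒ w) ⇔ (w ⇔ (v ⇒ v)) = 1 ⇔ 3/4 = 3/4
v ⇔ w = 3/4 ⇔ 3/4 = 1
w ⇔ (v ⇔ w) = 3/4 ⇔ 1 = 3/4
u ⇔ u = 1/4 ⇔ 1/4 = 1
(u ⇔ u) ⇔ w = 1 ⇔ 3/4 = 3/4
¬((u ⇔ u) ⇔ w) = ¬3/4 = 0
(w ⇔ (v ⇔ w)) ⇔ ¬((u ⇔ u) ⇔ w) = 3/4 ⇔ 0 = 0
((v ⇒ w) ⇔ (w ⇔ (v ⇒ v))) ⇒ ((w ⇔ (v ⇔ w)) ⇔ ¬((u ⇔ u) ⇔ w)) = 3/4 ⇒ 0 = 0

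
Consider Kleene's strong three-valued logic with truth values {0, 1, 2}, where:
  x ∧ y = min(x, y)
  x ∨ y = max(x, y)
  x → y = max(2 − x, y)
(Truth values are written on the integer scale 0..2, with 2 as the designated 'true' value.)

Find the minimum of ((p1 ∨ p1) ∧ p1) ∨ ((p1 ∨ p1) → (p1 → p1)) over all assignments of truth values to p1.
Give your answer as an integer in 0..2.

Take p1 = 1:
p1 ∨ p1 = 1 ∨ 1 = 1
(p1 ∨ p1) ∧ p1 = 1 ∧ 1 = 1
p1 ∨ p1 = 1 ∨ 1 = 1
p1 → p1 = 1 → 1 = 1
(p1 ∨ p1) → (p1 → p1) = 1 → 1 = 1
((p1 ∨ p1) ∧ p1) ∨ ((p1 ∨ p1) → (p1 → p1)) = 1 ∨ 1 = 1
No assignment yields a value below 1, so this is the minimum.

1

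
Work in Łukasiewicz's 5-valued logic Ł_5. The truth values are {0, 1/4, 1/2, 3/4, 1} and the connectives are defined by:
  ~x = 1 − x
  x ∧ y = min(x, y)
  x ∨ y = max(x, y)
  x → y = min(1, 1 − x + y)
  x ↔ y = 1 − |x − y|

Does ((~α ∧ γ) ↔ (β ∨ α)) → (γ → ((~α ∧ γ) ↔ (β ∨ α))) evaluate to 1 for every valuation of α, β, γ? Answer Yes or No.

At α = 1/2, β = 1/2, γ = 1/4, for instance:
~α = ~1/2 = 1/2
~α ∧ γ = 1/2 ∧ 1/4 = 1/4
β ∨ α = 1/2 ∨ 1/2 = 1/2
(~α ∧ γ) ↔ (β ∨ α) = 1/4 ↔ 1/2 = 3/4
γ → ((~α ∧ γ) ↔ (β ∨ α)) = 1/4 → 3/4 = 1
((~α ∧ γ) ↔ (β ∨ α)) → (γ → ((~α ∧ γ) ↔ (β ∨ α))) = 3/4 → 1 = 1
and checking the remaining 124 assignments likewise gives ≥ 1 in every case.

Yes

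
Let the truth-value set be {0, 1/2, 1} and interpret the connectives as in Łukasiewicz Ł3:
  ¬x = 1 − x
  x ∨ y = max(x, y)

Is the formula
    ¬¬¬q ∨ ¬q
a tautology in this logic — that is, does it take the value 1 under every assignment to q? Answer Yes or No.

Counterexample: take q = 1/2.
¬q = ¬1/2 = 1/2
¬¬q = ¬1/2 = 1/2
¬¬¬q = ¬1/2 = 1/2
¬¬¬q ∨ ¬q = 1/2 ∨ 1/2 = 1/2
This gives 1/2 ≠ 1.

No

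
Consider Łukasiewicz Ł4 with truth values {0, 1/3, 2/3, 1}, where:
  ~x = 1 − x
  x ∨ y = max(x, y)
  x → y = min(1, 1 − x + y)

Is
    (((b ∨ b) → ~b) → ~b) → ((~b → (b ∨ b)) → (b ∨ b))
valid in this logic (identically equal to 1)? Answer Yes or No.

Yes

b = 0 ↦ 1
b = 1/3 ↦ 1
b = 2/3 ↦ 1
b = 1 ↦ 1
Every assignment gives a value ≥ 1.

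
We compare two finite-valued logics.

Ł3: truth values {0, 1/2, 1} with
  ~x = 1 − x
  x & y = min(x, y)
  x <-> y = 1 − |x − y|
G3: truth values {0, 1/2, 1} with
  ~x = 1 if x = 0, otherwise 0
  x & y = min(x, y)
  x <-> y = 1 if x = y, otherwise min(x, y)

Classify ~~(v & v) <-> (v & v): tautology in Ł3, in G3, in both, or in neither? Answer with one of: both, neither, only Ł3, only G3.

In Ł3: every assignment gives 1 — tautology.
In G3: at v = 1/2 the value is 1/2 — not a tautology.

only Ł3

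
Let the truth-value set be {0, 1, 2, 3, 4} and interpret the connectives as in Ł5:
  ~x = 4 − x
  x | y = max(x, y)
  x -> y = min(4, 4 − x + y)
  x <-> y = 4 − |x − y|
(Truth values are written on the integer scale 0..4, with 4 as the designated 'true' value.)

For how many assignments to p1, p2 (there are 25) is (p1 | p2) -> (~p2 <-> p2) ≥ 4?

value 4: 9 assignments (counts)
value 3: 6 assignments
value 2: 3 assignments
value 1: 1 assignment
value 0: 6 assignments
So 9 of the 25 assignments meet the threshold.

9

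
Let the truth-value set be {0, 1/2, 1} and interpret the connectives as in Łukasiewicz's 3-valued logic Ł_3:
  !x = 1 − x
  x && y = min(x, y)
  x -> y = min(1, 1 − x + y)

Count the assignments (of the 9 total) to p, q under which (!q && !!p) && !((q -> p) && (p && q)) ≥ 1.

p = 0, q = 0 ↦ 0  <
p = 0, q = 1/2 ↦ 0  <
p = 0, q = 1 ↦ 0  <
p = 1/2, q = 0 ↦ 1/2  <
p = 1/2, q = 1/2 ↦ 1/2  <
p = 1/2, q = 1 ↦ 0  <
p = 1, q = 0 ↦ 1  ≥
p = 1, q = 1/2 ↦ 1/2  <
p = 1, q = 1 ↦ 0  <
So 1 of the 9 assignments meets the threshold.

1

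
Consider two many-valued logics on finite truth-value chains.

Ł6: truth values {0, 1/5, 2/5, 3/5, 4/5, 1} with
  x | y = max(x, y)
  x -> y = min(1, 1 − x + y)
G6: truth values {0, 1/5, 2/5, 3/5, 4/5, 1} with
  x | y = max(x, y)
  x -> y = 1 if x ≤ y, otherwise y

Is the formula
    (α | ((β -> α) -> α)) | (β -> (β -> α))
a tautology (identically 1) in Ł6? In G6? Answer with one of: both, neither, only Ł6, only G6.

only G6

In Ł6: at α = 0, β = 3/5 the value is 4/5 — not a tautology.
In G6: every assignment gives 1 — tautology.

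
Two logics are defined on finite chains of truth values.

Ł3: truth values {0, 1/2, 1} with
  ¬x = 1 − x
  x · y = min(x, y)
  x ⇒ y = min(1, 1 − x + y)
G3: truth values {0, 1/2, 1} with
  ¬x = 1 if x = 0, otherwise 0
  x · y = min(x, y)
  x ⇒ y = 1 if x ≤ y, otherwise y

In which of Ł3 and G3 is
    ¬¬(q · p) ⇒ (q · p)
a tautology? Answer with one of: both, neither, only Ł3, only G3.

In Ł3: every assignment gives 1 — tautology.
In G3: at p = 1/2, q = 1/2 the value is 1/2 — not a tautology.

only Ł3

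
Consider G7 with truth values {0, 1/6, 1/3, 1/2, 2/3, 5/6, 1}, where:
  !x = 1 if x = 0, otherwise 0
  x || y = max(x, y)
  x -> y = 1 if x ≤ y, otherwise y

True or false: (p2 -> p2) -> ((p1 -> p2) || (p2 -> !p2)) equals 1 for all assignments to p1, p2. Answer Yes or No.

Counterexample: take p1 = 1/3, p2 = 1/6.
p2 -> p2 = 1/6 -> 1/6 = 1
p1 -> p2 = 1/3 -> 1/6 = 1/6
!p2 = !1/6 = 0
p2 -> !p2 = 1/6 -> 0 = 0
(p1 -> p2) || (p2 -> !p2) = 1/6 || 0 = 1/6
(p2 -> p2) -> ((p1 -> p2) || (p2 -> !p2)) = 1 -> 1/6 = 1/6
This gives 1/6 ≠ 1.

No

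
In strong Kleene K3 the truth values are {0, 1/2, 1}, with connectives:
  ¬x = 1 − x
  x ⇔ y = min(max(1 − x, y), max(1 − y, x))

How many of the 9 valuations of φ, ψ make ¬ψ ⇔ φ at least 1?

φ = 0, ψ = 0 ↦ 0  <
φ = 0, ψ = 1/2 ↦ 1/2  <
φ = 0, ψ = 1 ↦ 1  ≥
φ = 1/2, ψ = 0 ↦ 1/2  <
φ = 1/2, ψ = 1/2 ↦ 1/2  <
φ = 1/2, ψ = 1 ↦ 1/2  <
φ = 1, ψ = 0 ↦ 1  ≥
φ = 1, ψ = 1/2 ↦ 1/2  <
φ = 1, ψ = 1 ↦ 0  <
So 2 of the 9 assignments meet the threshold.

2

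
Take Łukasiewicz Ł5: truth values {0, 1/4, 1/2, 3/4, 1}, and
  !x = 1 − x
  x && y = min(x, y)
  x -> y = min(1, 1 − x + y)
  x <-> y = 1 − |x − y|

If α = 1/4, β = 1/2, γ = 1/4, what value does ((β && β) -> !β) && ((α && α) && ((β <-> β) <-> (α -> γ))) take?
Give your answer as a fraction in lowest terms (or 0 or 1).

1/4

β && β = 1/2 && 1/2 = 1/2
!β = !1/2 = 1/2
(β && β) -> !β = 1/2 -> 1/2 = 1
α && α = 1/4 && 1/4 = 1/4
β <-> β = 1/2 <-> 1/2 = 1
α -> γ = 1/4 -> 1/4 = 1
(β <-> β) <-> (α -> γ) = 1 <-> 1 = 1
(α && α) && ((β <-> β) <-> (α -> γ)) = 1/4 && 1 = 1/4
((β && β) -> !β) && ((α && α) && ((β <-> β) <-> (α -> γ))) = 1 && 1/4 = 1/4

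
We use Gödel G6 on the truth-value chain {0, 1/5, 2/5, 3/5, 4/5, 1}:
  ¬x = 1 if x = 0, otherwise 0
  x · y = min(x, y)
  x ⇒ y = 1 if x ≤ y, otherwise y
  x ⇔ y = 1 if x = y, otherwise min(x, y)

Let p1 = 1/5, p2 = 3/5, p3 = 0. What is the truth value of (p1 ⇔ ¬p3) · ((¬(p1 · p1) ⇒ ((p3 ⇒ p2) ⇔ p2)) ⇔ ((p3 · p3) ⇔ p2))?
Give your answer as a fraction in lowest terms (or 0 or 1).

0

¬p3 = ¬0 = 1
p1 ⇔ ¬p3 = 1/5 ⇔ 1 = 1/5
p1 · p1 = 1/5 · 1/5 = 1/5
¬(p1 · p1) = ¬1/5 = 0
p3 ⇒ p2 = 0 ⇒ 3/5 = 1
(p3 ⇒ p2) ⇔ p2 = 1 ⇔ 3/5 = 3/5
¬(p1 · p1) ⇒ ((p3 ⇒ p2) ⇔ p2) = 0 ⇒ 3/5 = 1
p3 · p3 = 0 · 0 = 0
(p3 · p3) ⇔ p2 = 0 ⇔ 3/5 = 0
(¬(p1 · p1) ⇒ ((p3 ⇒ p2) ⇔ p2)) ⇔ ((p3 · p3) ⇔ p2) = 1 ⇔ 0 = 0
(p1 ⇔ ¬p3) · ((¬(p1 · p1) ⇒ ((p3 ⇒ p2) ⇔ p2)) ⇔ ((p3 · p3) ⇔ p2)) = 1/5 · 0 = 0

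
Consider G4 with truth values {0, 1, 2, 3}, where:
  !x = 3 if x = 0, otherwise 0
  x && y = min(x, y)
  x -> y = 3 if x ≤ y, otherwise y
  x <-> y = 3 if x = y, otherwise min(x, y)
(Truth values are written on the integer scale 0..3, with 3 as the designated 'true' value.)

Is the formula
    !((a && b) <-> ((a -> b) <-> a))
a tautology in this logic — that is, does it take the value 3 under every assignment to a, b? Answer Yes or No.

No

Counterexample: take a = 0, b = 0.
a && b = 0 && 0 = 0
a -> b = 0 -> 0 = 3
(a -> b) <-> a = 3 <-> 0 = 0
(a && b) <-> ((a -> b) <-> a) = 0 <-> 0 = 3
!((a && b) <-> ((a -> b) <-> a)) = !3 = 0
This gives 0 ≠ 3.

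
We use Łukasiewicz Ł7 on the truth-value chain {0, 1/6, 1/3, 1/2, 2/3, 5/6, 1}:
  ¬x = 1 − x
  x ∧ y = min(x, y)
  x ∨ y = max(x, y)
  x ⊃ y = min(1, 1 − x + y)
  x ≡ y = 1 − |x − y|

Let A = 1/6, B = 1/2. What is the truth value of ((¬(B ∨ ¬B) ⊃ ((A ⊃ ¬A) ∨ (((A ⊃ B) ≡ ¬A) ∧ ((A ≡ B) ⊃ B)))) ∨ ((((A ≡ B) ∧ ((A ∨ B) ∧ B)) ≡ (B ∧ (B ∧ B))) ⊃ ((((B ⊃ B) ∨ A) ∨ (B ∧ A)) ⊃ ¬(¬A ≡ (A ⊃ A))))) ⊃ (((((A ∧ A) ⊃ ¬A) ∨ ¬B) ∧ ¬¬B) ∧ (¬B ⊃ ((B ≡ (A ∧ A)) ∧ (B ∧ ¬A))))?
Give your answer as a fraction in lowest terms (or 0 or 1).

¬B = ¬1/2 = 1/2
B ∨ ¬B = 1/2 ∨ 1/2 = 1/2
¬(B ∨ ¬B) = ¬1/2 = 1/2
¬A = ¬1/6 = 5/6
A ⊃ ¬A = 1/6 ⊃ 5/6 = 1
A ⊃ B = 1/6 ⊃ 1/2 = 1
¬A = ¬1/6 = 5/6
(A ⊃ B) ≡ ¬A = 1 ≡ 5/6 = 5/6
A ≡ B = 1/6 ≡ 1/2 = 2/3
(A ≡ B) ⊃ B = 2/3 ⊃ 1/2 = 5/6
((A ⊃ B) ≡ ¬A) ∧ ((A ≡ B) ⊃ B) = 5/6 ∧ 5/6 = 5/6
(A ⊃ ¬A) ∨ (((A ⊃ B) ≡ ¬A) ∧ ((A ≡ B) ⊃ B)) = 1 ∨ 5/6 = 1
¬(B ∨ ¬B) ⊃ ((A ⊃ ¬A) ∨ (((A ⊃ B) ≡ ¬A) ∧ ((A ≡ B) ⊃ B))) = 1/2 ⊃ 1 = 1
A ≡ B = 1/6 ≡ 1/2 = 2/3
A ∨ B = 1/6 ∨ 1/2 = 1/2
(A ∨ B) ∧ B = 1/2 ∧ 1/2 = 1/2
(A ≡ B) ∧ ((A ∨ B) ∧ B) = 2/3 ∧ 1/2 = 1/2
B ∧ B = 1/2 ∧ 1/2 = 1/2
B ∧ (B ∧ B) = 1/2 ∧ 1/2 = 1/2
((A ≡ B) ∧ ((A ∨ B) ∧ B)) ≡ (B ∧ (B ∧ B)) = 1/2 ≡ 1/2 = 1
B ⊃ B = 1/2 ⊃ 1/2 = 1
(B ⊃ B) ∨ A = 1 ∨ 1/6 = 1
B ∧ A = 1/2 ∧ 1/6 = 1/6
((B ⊃ B) ∨ A) ∨ (B ∧ A) = 1 ∨ 1/6 = 1
¬A = ¬1/6 = 5/6
A ⊃ A = 1/6 ⊃ 1/6 = 1
¬A ≡ (A ⊃ A) = 5/6 ≡ 1 = 5/6
¬(¬A ≡ (A ⊃ A)) = ¬5/6 = 1/6
(((B ⊃ B) ∨ A) ∨ (B ∧ A)) ⊃ ¬(¬A ≡ (A ⊃ A)) = 1 ⊃ 1/6 = 1/6
(((A ≡ B) ∧ ((A ∨ B) ∧ B)) ≡ (B ∧ (B ∧ B))) ⊃ ((((B ⊃ B) ∨ A) ∨ (B ∧ A)) ⊃ ¬(¬A ≡ (A ⊃ A))) = 1 ⊃ 1/6 = 1/6
(¬(B ∨ ¬B) ⊃ ((A ⊃ ¬A) ∨ (((A ⊃ B) ≡ ¬A) ∧ ((A ≡ B) ⊃ B)))) ∨ ((((A ≡ B) ∧ ((A ∨ B) ∧ B)) ≡ (B ∧ (B ∧ B))) ⊃ ((((B ⊃ B) ∨ A) ∨ (B ∧ A)) ⊃ ¬(¬A ≡ (A ⊃ A)))) = 1 ∨ 1/6 = 1
A ∧ A = 1/6 ∧ 1/6 = 1/6
¬A = ¬1/6 = 5/6
(A ∧ A) ⊃ ¬A = 1/6 ⊃ 5/6 = 1
¬B = ¬1/2 = 1/2
((A ∧ A) ⊃ ¬A) ∨ ¬B = 1 ∨ 1/2 = 1
¬B = ¬1/2 = 1/2
¬¬B = ¬1/2 = 1/2
(((A ∧ A) ⊃ ¬A) ∨ ¬B) ∧ ¬¬B = 1 ∧ 1/2 = 1/2
¬B = ¬1/2 = 1/2
A ∧ A = 1/6 ∧ 1/6 = 1/6
B ≡ (A ∧ A) = 1/2 ≡ 1/6 = 2/3
¬A = ¬1/6 = 5/6
B ∧ ¬A = 1/2 ∧ 5/6 = 1/2
(B ≡ (A ∧ A)) ∧ (B ∧ ¬A) = 2/3 ∧ 1/2 = 1/2
¬B ⊃ ((B ≡ (A ∧ A)) ∧ (B ∧ ¬A)) = 1/2 ⊃ 1/2 = 1
((((A ∧ A) ⊃ ¬A) ∨ ¬B) ∧ ¬¬B) ∧ (¬B ⊃ ((B ≡ (A ∧ A)) ∧ (B ∧ ¬A))) = 1/2 ∧ 1 = 1/2
((¬(B ∨ ¬B) ⊃ ((A ⊃ ¬A) ∨ (((A ⊃ B) ≡ ¬A) ∧ ((A ≡ B) ⊃ B)))) ∨ ((((A ≡ B) ∧ ((A ∨ B) ∧ B)) ≡ (B ∧ (B ∧ B))) ⊃ ((((B ⊃ B) ∨ A) ∨ (B ∧ A)) ⊃ ¬(¬A ≡ (A ⊃ A))))) ⊃ (((((A ∧ A) ⊃ ¬A) ∨ ¬B) ∧ ¬¬B) ∧ (¬B ⊃ ((B ≡ (A ∧ A)) ∧ (B ∧ ¬A)))) = 1 ⊃ 1/2 = 1/2

1/2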